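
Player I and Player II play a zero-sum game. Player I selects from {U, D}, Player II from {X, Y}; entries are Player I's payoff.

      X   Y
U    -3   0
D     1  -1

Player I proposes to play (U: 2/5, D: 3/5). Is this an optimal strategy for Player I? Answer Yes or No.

Against X this mix gives (2/5)·(-3) + (3/5)·1 = -3/5.
Against Y this mix gives (2/5)·0 + (3/5)·(-1) = -3/5.
All of Player II's active replies (X, Y) yield -3/5, and no column does worse for Player I. The mix makes Player II indifferent and guarantees -3/5, so it is optimal.

Yes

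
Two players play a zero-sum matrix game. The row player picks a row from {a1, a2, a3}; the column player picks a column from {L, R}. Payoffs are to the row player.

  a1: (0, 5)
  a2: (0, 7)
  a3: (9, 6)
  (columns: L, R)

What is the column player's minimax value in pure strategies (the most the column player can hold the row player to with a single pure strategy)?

7

Column maxima: L → 9, R → 7.
The smallest of these is 7.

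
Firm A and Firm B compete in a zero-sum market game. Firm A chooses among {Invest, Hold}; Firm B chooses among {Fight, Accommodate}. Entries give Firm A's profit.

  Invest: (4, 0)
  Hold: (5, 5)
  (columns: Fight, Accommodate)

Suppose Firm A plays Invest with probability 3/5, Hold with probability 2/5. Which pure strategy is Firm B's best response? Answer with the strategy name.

Accommodate

If Firm B plays Fight, Firm A's expected payoff is (3/5)·4 + (2/5)·5 = 22/5.
If Firm B plays Accommodate, Firm A's expected payoff is (3/5)·0 + (2/5)·5 = 2.
Firm B minimizes Firm A's payoff; the smallest is 2, so the best response is Accommodate.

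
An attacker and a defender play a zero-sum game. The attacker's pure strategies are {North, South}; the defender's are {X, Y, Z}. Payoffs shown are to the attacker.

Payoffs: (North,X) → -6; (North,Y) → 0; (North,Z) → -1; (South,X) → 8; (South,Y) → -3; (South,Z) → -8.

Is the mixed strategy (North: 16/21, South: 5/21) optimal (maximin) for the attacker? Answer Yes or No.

Yes

Against X this mix gives (16/21)·(-6) + (5/21)·8 = -8/3.
Against Y this mix gives (16/21)·0 + (5/21)·(-3) = -5/7.
Against Z this mix gives (16/21)·(-1) + (5/21)·(-8) = -8/3.
All of the defender's active replies (X, Z) yield -8/3, and no column does worse for the attacker. The mix makes the defender indifferent and guarantees -8/3, so it is optimal.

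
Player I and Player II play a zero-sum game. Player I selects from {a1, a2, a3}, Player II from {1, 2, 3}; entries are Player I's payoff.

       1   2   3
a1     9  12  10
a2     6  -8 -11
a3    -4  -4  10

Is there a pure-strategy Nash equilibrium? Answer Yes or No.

Row minima: a1 → 9, a2 → -11, a3 → -4; maximin = 9.
Column maxima: 1 → 9, 2 → 12, 3 → 10; minimax = 9.
maximin = minimax = 9, so a saddle point exists.

Yes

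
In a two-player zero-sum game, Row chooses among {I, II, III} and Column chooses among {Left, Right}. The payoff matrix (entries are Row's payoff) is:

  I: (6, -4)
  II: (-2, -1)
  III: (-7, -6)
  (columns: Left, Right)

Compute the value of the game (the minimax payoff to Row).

-14/11

Row minima: I → -4, II → -2, III → -7; maximin = -2.
Column maxima: Left → 6, Right → -1; minimax = -1.
-2 ≠ -1, so there is no saddle point; optimal play is mixed.
III is strictly dominated by I, so Row never plays it.
On the remaining 2×2 (I, II vs Left, Right):
Let Row play I with probability p. Expected payoff against Left: 6p + (-2)(1−p) = 8p − 2; against Right: (-4)p + (-1)(1−p) = −3p − 1.
Setting these equal: 8p − 2 = −3p − 1 ⇒ 11p = 1 ⇒ p = 1/11, and the value is (8)·(1/11) − 2 = -14/11.
For Column: with q = P(Left), equating I's and II's payoffs gives 10q − 4 = −q − 1 ⇒ q = 3/11.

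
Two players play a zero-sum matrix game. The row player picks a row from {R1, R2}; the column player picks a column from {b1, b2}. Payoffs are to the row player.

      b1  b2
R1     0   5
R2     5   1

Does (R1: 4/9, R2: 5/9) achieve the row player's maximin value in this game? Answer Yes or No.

Yes

Against b1 this mix gives (4/9)·0 + (5/9)·5 = 25/9.
Against b2 this mix gives (4/9)·5 + (5/9)·1 = 25/9.
All of the column player's active replies (b1, b2) yield 25/9, and no column does worse for the row player. The mix makes the column player indifferent and guarantees 25/9, so it is optimal.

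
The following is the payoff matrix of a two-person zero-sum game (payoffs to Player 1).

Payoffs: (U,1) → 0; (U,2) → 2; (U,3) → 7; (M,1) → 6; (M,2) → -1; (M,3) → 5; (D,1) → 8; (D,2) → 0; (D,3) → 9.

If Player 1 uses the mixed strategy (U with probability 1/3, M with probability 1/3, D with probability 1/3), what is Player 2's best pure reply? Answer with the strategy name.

If Player 2 plays 1, Player 1's expected payoff is (1/3)·0 + (1/3)·6 + (1/3)·8 = 14/3.
If Player 2 plays 2, Player 1's expected payoff is (1/3)·2 + (1/3)·(-1) + (1/3)·0 = 1/3.
If Player 2 plays 3, Player 1's expected payoff is (1/3)·7 + (1/3)·5 + (1/3)·9 = 7.
Player 2 minimizes Player 1's payoff; the smallest is 1/3, so the best response is 2.

2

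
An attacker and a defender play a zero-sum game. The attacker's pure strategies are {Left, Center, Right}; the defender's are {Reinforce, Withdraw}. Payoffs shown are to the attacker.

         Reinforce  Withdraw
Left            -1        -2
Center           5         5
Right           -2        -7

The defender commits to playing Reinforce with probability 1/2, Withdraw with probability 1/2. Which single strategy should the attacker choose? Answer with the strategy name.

Center

Expected payoff of Left: (1/2)·(-1) + (1/2)·(-2) = -3/2.
Expected payoff of Center: (1/2)·5 + (1/2)·5 = 5.
Expected payoff of Right: (1/2)·(-2) + (1/2)·(-7) = -9/2.
The largest is 5, so the attacker's best response is Center.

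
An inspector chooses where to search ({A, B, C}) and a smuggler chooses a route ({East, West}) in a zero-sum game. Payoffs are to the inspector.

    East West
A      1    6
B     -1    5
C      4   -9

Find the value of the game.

11/6

Row minima: A → 1, B → -1, C → -9; maximin = 1.
Column maxima: East → 4, West → 6; minimax = 4.
1 ≠ 4, so there is no saddle point; optimal play is mixed.
B is strictly dominated by A, so the inspector never plays it.
On the remaining 2×2 (A, C vs East, West):
Let the inspector play A with probability p. Expected payoff against East: 1p + 4(1−p) = −3p + 4; against West: 6p + (-9)(1−p) = 15p − 9.
Setting these equal: −3p + 4 = 15p − 9 ⇒ −18p = -13 ⇒ p = 13/18, and the value is (-3)·(13/18) + 4 = 11/6.
For the smuggler: with q = P(East), equating A's and C's payoffs gives −5q + 6 = 13q − 9 ⇒ q = 5/6.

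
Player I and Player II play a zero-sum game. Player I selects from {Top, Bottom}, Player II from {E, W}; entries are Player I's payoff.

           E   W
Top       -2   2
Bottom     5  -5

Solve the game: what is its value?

0

Row minima: Top → -2, Bottom → -5; maximin = -2.
Column maxima: E → 5, W → 2; minimax = 2.
-2 ≠ 2, so there is no saddle point; optimal play is mixed.
Let Player I play Top with probability p. Expected payoff against E: (-2)p + 5(1−p) = −7p + 5; against W: 2p + (-5)(1−p) = 7p − 5.
Setting these equal: −7p + 5 = 7p − 5 ⇒ −14p = -10 ⇒ p = 5/7, and the value is (-7)·(5/7) + 5 = 0.
For Player II: with q = P(E), equating Top's and Bottom's payoffs gives −4q + 2 = 10q − 5 ⇒ q = 1/2.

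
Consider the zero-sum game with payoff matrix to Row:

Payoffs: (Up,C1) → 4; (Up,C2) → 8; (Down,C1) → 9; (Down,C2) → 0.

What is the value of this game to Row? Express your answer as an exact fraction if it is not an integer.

Row minima: Up → 4, Down → 0; maximin = 4.
Column maxima: C1 → 9, C2 → 8; minimax = 8.
4 ≠ 8, so there is no saddle point; optimal play is mixed.
Let Row play Up with probability p. Expected payoff against C1: 4p + 9(1−p) = −5p + 9; against C2: 8p + 0(1−p) = 8p.
Setting these equal: −5p + 9 = 8p ⇒ −13p = -9 ⇒ p = 9/13, and the value is (-5)·(9/13) + 9 = 72/13.
For Column: with q = P(C1), equating Up's and Down's payoffs gives −4q + 8 = 9q ⇒ q = 8/13.

72/13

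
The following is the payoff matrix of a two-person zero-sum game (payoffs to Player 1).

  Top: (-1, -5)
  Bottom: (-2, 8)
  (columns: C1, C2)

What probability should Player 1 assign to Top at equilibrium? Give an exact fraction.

5/7

Row minima: Top → -5, Bottom → -2; maximin = -2.
Column maxima: C1 → -1, C2 → 8; minimax = -1.
-2 ≠ -1, so there is no saddle point; optimal play is mixed.
Let Player 1 play Top with probability p. Expected payoff against C1: (-1)p + (-2)(1−p) = p − 2; against C2: (-5)p + 8(1−p) = −13p + 8.
Setting these equal: p − 2 = −13p + 8 ⇒ 14p = 10 ⇒ p = 5/7, and the value is (1)·(5/7) − 2 = -9/7.
For Player 2: with q = P(C1), equating Top's and Bottom's payoffs gives 4q − 5 = −10q + 8 ⇒ q = 13/14.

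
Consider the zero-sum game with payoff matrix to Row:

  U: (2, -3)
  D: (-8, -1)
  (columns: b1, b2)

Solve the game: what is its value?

Row minima: U → -3, D → -8; maximin = -3.
Column maxima: b1 → 2, b2 → -1; minimax = -1.
-3 ≠ -1, so there is no saddle point; optimal play is mixed.
Let Row play U with probability p. Expected payoff against b1: 2p + (-8)(1−p) = 10p − 8; against b2: (-3)p + (-1)(1−p) = −2p − 1.
Setting these equal: 10p − 8 = −2p − 1 ⇒ 12p = 7 ⇒ p = 7/12, and the value is (10)·(7/12) − 8 = -13/6.
For Column: with q = P(b1), equating U's and D's payoffs gives 5q − 3 = −7q − 1 ⇒ q = 1/6.

-13/6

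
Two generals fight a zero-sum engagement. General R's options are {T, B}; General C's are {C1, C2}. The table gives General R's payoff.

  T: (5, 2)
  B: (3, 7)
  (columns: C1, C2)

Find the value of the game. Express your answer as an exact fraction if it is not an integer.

29/7

Row minima: T → 2, B → 3; maximin = 3.
Column maxima: C1 → 5, C2 → 7; minimax = 5.
3 ≠ 5, so there is no saddle point; optimal play is mixed.
Let General R play T with probability p. Expected payoff against C1: 5p + 3(1−p) = 2p + 3; against C2: 2p + 7(1−p) = −5p + 7.
Setting these equal: 2p + 3 = −5p + 7 ⇒ 7p = 4 ⇒ p = 4/7, and the value is (2)·(4/7) + 3 = 29/7.
For General C: with q = P(C1), equating T's and B's payoffs gives 3q + 2 = −4q + 7 ⇒ q = 5/7.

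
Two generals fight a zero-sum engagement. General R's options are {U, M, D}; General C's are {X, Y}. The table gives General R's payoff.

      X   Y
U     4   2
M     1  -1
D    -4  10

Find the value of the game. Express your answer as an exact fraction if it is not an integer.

Row minima: U → 2, M → -1, D → -4; maximin = 2.
Column maxima: X → 4, Y → 10; minimax = 4.
2 ≠ 4, so there is no saddle point; optimal play is mixed.
M is strictly dominated by U, so General R never plays it.
On the remaining 2×2 (U, D vs X, Y):
Let General R play U with probability p. Expected payoff against X: 4p + (-4)(1−p) = 8p − 4; against Y: 2p + 10(1−p) = −8p + 10.
Setting these equal: 8p − 4 = −8p + 10 ⇒ 16p = 14 ⇒ p = 7/8, and the value is (8)·(7/8) − 4 = 3.
For General C: with q = P(X), equating U's and D's payoffs gives 2q + 2 = −14q + 10 ⇒ q = 1/2.

3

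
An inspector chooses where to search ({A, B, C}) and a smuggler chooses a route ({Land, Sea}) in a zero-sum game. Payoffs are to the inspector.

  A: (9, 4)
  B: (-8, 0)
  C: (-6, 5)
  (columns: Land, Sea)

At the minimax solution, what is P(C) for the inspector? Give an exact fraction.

Row minima: A → 4, B → -8, C → -6; maximin = 4.
Column maxima: Land → 9, Sea → 5; minimax = 5.
4 ≠ 5, so there is no saddle point; optimal play is mixed.
B is strictly dominated by A, so the inspector never plays it.
On the remaining 2×2 (A, C vs Land, Sea):
Let the inspector play A with probability p. Expected payoff against Land: 9p + (-6)(1−p) = 15p − 6; against Sea: 4p + 5(1−p) = −p + 5.
Setting these equal: 15p − 6 = −p + 5 ⇒ 16p = 11 ⇒ p = 11/16, and the value is (15)·(11/16) − 6 = 69/16.
For the smuggler: with q = P(Land), equating A's and C's payoffs gives 5q + 4 = −11q + 5 ⇒ q = 1/16.

5/16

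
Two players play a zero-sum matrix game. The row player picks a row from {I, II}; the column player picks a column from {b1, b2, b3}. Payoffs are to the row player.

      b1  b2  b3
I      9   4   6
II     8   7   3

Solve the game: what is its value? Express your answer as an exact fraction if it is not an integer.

5

Row minima: I → 4, II → 3; maximin = 4.
Column maxima: b1 → 9, b2 → 7, b3 → 6; minimax = 6.
4 ≠ 6, so there is no saddle point; optimal play is mixed.
b1 is strictly dominated by b2 (it gives the row player strictly more in every row), so the column player never plays it.
On the remaining 2×2 (I, II vs b2, b3):
Let the row player play I with probability p. Expected payoff against b2: 4p + 7(1−p) = −3p + 7; against b3: 6p + 3(1−p) = 3p + 3.
Setting these equal: −3p + 7 = 3p + 3 ⇒ −6p = -4 ⇒ p = 2/3, and the value is (-3)·(2/3) + 7 = 5.
For the column player: with q = P(b2), equating I's and II's payoffs gives −2q + 6 = 4q + 3 ⇒ q = 1/2.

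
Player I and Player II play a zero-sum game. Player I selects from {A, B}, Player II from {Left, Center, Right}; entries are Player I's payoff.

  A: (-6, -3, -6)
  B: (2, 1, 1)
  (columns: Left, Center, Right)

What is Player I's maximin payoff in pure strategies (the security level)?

1

Row minima: A → -6, B → 1.
The best of these is 1.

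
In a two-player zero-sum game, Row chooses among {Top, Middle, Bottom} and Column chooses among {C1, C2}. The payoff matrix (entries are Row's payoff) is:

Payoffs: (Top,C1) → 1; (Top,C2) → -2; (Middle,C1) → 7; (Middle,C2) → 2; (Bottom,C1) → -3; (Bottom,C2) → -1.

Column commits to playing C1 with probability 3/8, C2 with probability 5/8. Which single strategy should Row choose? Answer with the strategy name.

Expected payoff of Top: (3/8)·1 + (5/8)·(-2) = -7/8.
Expected payoff of Middle: (3/8)·7 + (5/8)·2 = 31/8.
Expected payoff of Bottom: (3/8)·(-3) + (5/8)·(-1) = -7/4.
The largest is 31/8, so Row's best response is Middle.

Middle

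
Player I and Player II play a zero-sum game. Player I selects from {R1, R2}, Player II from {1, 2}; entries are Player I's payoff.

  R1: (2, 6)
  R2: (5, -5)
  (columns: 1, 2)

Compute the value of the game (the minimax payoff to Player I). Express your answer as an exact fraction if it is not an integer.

Row minima: R1 → 2, R2 → -5; maximin = 2.
Column maxima: 1 → 5, 2 → 6; minimax = 5.
2 ≠ 5, so there is no saddle point; optimal play is mixed.
Let Player I play R1 with probability p. Expected payoff against 1: 2p + 5(1−p) = −3p + 5; against 2: 6p + (-5)(1−p) = 11p − 5.
Setting these equal: −3p + 5 = 11p − 5 ⇒ −14p = -10 ⇒ p = 5/7, and the value is (-3)·(5/7) + 5 = 20/7.
For Player II: with q = P(1), equating R1's and R2's payoffs gives −4q + 6 = 10q − 5 ⇒ q = 11/14.

20/7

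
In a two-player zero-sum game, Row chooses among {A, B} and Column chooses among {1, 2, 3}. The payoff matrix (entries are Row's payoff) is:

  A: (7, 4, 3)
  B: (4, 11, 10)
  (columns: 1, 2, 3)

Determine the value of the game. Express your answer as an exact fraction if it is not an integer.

Row minima: A → 3, B → 4; maximin = 4.
Column maxima: 1 → 7, 2 → 11, 3 → 10; minimax = 7.
4 ≠ 7, so there is no saddle point; optimal play is mixed.
2 is strictly dominated by 3 (it gives Row strictly more in every row), so Column never plays it.
On the remaining 2×2 (A, B vs 1, 3):
Let Row play A with probability p. Expected payoff against 1: 7p + 4(1−p) = 3p + 4; against 3: 3p + 10(1−p) = −7p + 10.
Setting these equal: 3p + 4 = −7p + 10 ⇒ 10p = 6 ⇒ p = 3/5, and the value is (3)·(3/5) + 4 = 29/5.
For Column: with q = P(1), equating A's and B's payoffs gives 4q + 3 = −6q + 10 ⇒ q = 7/10.

29/5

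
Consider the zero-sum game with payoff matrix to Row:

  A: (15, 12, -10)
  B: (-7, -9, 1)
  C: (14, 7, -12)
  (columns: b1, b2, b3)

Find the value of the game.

Row minima: A → -10, B → -9, C → -12; maximin = -9.
Column maxima: b1 → 15, b2 → 12, b3 → 1; minimax = 1.
-9 ≠ 1, so there is no saddle point; optimal play is mixed.
C is strictly dominated by A, so Row never plays it.
b1 is strictly dominated by b2 (it gives Row strictly more in every row), so Column never plays it.
On the remaining 2×2 (A, B vs b2, b3):
Let Row play A with probability p. Expected payoff against b2: 12p + (-9)(1−p) = 21p − 9; against b3: (-10)p + 1(1−p) = −11p + 1.
Setting these equal: 21p − 9 = −11p + 1 ⇒ 32p = 10 ⇒ p = 5/16, and the value is (21)·(5/16) − 9 = -39/16.
For Column: with q = P(b2), equating A's and B's payoffs gives 22q − 10 = −10q + 1 ⇒ q = 11/32.

-39/16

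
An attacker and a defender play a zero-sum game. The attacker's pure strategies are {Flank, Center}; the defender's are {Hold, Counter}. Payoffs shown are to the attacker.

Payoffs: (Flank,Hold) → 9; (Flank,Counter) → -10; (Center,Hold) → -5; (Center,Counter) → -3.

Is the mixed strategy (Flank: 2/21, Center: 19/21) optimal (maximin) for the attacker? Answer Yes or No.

Yes

Against Hold this mix gives (2/21)·9 + (19/21)·(-5) = -11/3.
Against Counter this mix gives (2/21)·(-10) + (19/21)·(-3) = -11/3.
All of the defender's active replies (Hold, Counter) yield -11/3, and no column does worse for the attacker. The mix makes the defender indifferent and guarantees -11/3, so it is optimal.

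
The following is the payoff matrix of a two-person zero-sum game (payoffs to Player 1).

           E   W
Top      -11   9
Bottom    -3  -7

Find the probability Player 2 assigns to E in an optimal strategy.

2/3

Row minima: Top → -11, Bottom → -7; maximin = -7.
Column maxima: E → -3, W → 9; minimax = -3.
-7 ≠ -3, so there is no saddle point; optimal play is mixed.
Let Player 1 play Top with probability p. Expected payoff against E: (-11)p + (-3)(1−p) = −8p − 3; against W: 9p + (-7)(1−p) = 16p − 7.
Setting these equal: −8p − 3 = 16p − 7 ⇒ −24p = -4 ⇒ p = 1/6, and the value is (-8)·(1/6) − 3 = -13/3.
For Player 2: with q = P(E), equating Top's and Bottom's payoffs gives −20q + 9 = 4q − 7 ⇒ q = 2/3.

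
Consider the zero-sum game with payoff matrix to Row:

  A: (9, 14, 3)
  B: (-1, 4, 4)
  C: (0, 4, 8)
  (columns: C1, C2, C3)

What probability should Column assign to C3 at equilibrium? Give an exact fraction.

Row minima: A → 3, B → -1, C → 0; maximin = 3.
Column maxima: C1 → 9, C2 → 14, C3 → 8; minimax = 8.
3 ≠ 8, so there is no saddle point; optimal play is mixed.
C2 is strictly dominated by C1 (it gives Row strictly more in every row), so Column never plays it.
With C2 eliminated, B is strictly dominated by C (C gives Row strictly more in every remaining column), so Row never plays it.
On the remaining 2×2 (A, C vs C1, C3):
Let Row play A with probability p. Expected payoff against C1: 9p + 0(1−p) = 9p; against C3: 3p + 8(1−p) = −5p + 8.
Setting these equal: 9p = −5p + 8 ⇒ 14p = 8 ⇒ p = 4/7, and the value is (9)·(4/7) = 36/7.
For Column: with q = P(C1), equating A's and C's payoffs gives 6q + 3 = −8q + 8 ⇒ q = 5/14.

9/14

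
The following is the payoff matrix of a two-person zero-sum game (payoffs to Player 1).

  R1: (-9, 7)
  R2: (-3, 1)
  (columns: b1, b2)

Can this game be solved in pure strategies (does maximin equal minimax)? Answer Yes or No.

Row minima: R1 → -9, R2 → -3; maximin = -3.
Column maxima: b1 → -3, b2 → 7; minimax = -3.
maximin = minimax = -3, so a saddle point exists.

Yes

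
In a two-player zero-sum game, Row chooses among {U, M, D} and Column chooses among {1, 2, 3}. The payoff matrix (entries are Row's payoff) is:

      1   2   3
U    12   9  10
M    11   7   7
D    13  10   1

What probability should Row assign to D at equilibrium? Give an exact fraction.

Row minima: U → 9, M → 7, D → 1; maximin = 9.
Column maxima: 1 → 13, 2 → 10, 3 → 10; minimax = 10.
9 ≠ 10, so there is no saddle point; optimal play is mixed.
M is strictly dominated by U, so Row never plays it.
1 is strictly dominated by 2 (it gives Row strictly more in every row), so Column never plays it.
On the remaining 2×2 (U, D vs 2, 3):
Let Row play U with probability p. Expected payoff against 2: 9p + 10(1−p) = −p + 10; against 3: 10p + 1(1−p) = 9p + 1.
Setting these equal: −p + 10 = 9p + 1 ⇒ −10p = -9 ⇒ p = 9/10, and the value is (-1)·(9/10) + 10 = 91/10.
For Column: with q = P(2), equating U's and D's payoffs gives −q + 10 = 9q + 1 ⇒ q = 9/10.

1/10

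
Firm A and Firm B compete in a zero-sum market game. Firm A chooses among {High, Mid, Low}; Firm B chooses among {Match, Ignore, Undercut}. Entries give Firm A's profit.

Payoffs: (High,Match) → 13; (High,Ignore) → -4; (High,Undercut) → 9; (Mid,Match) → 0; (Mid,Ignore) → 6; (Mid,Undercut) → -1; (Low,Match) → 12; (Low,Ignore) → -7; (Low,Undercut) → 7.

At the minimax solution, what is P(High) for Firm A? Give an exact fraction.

7/20

Row minima: High → -4, Mid → -1, Low → -7; maximin = -1.
Column maxima: Match → 13, Ignore → 6, Undercut → 9; minimax = 6.
-1 ≠ 6, so there is no saddle point; optimal play is mixed.
Low is strictly dominated by High, so Firm A never plays it.
Match is strictly dominated by Undercut (it gives Firm A strictly more in every row), so Firm B never plays it.
On the remaining 2×2 (High, Mid vs Ignore, Undercut):
Let Firm A play High with probability p. Expected payoff against Ignore: (-4)p + 6(1−p) = −10p + 6; against Undercut: 9p + (-1)(1−p) = 10p − 1.
Setting these equal: −10p + 6 = 10p − 1 ⇒ −20p = -7 ⇒ p = 7/20, and the value is (-10)·(7/20) + 6 = 5/2.
For Firm B: with q = P(Ignore), equating High's and Mid's payoffs gives −13q + 9 = 7q − 1 ⇒ q = 1/2.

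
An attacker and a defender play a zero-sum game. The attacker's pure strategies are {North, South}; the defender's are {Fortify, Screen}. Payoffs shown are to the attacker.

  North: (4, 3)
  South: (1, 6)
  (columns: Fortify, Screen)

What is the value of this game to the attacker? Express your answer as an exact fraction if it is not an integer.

7/2

Row minima: North → 3, South → 1; maximin = 3.
Column maxima: Fortify → 4, Screen → 6; minimax = 4.
3 ≠ 4, so there is no saddle point; optimal play is mixed.
Let the attacker play North with probability p. Expected payoff against Fortify: 4p + 1(1−p) = 3p + 1; against Screen: 3p + 6(1−p) = −3p + 6.
Setting these equal: 3p + 1 = −3p + 6 ⇒ 6p = 5 ⇒ p = 5/6, and the value is (3)·(5/6) + 1 = 7/2.
For the defender: with q = P(Fortify), equating North's and South's payoffs gives q + 3 = −5q + 6 ⇒ q = 1/2.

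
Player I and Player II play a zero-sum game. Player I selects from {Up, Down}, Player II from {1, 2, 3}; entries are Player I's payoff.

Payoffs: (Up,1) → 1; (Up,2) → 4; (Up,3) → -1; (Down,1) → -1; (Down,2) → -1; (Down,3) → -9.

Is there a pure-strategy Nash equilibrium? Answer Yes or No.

Yes

Row minima: Up → -1, Down → -9; maximin = -1.
Column maxima: 1 → 1, 2 → 4, 3 → -1; minimax = -1.
maximin = minimax = -1, so a saddle point exists.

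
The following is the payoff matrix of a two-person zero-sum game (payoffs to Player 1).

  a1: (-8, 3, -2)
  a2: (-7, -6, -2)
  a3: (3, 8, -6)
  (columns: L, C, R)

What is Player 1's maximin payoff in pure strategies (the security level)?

-6

Row minima: a1 → -8, a2 → -7, a3 → -6.
The best of these is -6.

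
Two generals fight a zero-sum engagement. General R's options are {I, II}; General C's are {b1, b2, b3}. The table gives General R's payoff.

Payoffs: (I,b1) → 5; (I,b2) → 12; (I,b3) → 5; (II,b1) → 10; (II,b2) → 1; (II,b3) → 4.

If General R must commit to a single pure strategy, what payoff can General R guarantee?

Row minima: I → 5, II → 1.
The best of these is 5.

5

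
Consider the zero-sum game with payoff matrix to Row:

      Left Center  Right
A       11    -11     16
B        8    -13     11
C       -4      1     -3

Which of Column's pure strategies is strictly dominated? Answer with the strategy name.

Right

Left holds Row's payoff strictly below Right in every row: 11 < 16, 8 < 11, -4 < -3.
So Right is strictly dominated for Column.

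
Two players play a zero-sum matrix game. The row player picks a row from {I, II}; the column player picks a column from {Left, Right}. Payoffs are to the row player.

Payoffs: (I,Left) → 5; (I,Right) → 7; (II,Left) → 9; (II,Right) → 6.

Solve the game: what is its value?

33/5

Row minima: I → 5, II → 6; maximin = 6.
Column maxima: Left → 9, Right → 7; minimax = 7.
6 ≠ 7, so there is no saddle point; optimal play is mixed.
Let the row player play I with probability p. Expected payoff against Left: 5p + 9(1−p) = −4p + 9; against Right: 7p + 6(1−p) = p + 6.
Setting these equal: −4p + 9 = p + 6 ⇒ −5p = -3 ⇒ p = 3/5, and the value is (-4)·(3/5) + 9 = 33/5.
For the column player: with q = P(Left), equating I's and II's payoffs gives −2q + 7 = 3q + 6 ⇒ q = 1/5.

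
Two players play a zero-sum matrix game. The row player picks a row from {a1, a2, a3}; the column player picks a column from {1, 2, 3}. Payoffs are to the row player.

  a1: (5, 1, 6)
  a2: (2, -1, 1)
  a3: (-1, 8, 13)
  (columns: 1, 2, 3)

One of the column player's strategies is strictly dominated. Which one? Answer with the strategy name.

2 holds the row player's payoff strictly below 3 in every row: 1 < 6, -1 < 1, 8 < 13.
So 3 is strictly dominated for the column player.

3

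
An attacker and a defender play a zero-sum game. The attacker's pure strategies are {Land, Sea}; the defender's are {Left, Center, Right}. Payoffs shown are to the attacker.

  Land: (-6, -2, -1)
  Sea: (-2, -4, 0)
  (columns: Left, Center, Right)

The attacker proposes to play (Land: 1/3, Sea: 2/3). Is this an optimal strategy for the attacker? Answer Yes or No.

Against Left this mix gives (1/3)·(-6) + (2/3)·(-2) = -10/3.
Against Center this mix gives (1/3)·(-2) + (2/3)·(-4) = -10/3.
Against Right this mix gives (1/3)·(-1) + (2/3)·0 = -1/3.
All of the defender's active replies (Left, Center) yield -10/3, and no column does worse for the attacker. The mix makes the defender indifferent and guarantees -10/3, so it is optimal.

Yes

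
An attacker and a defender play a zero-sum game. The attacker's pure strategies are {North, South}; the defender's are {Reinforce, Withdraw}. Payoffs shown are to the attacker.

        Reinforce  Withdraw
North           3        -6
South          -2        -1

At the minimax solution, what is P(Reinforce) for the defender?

1/2

Row minima: North → -6, South → -2; maximin = -2.
Column maxima: Reinforce → 3, Withdraw → -1; minimax = -1.
-2 ≠ -1, so there is no saddle point; optimal play is mixed.
Let the attacker play North with probability p. Expected payoff against Reinforce: 3p + (-2)(1−p) = 5p − 2; against Withdraw: (-6)p + (-1)(1−p) = −5p − 1.
Setting these equal: 5p − 2 = −5p − 1 ⇒ 10p = 1 ⇒ p = 1/10, and the value is (5)·(1/10) − 2 = -3/2.
For the defender: with q = P(Reinforce), equating North's and South's payoffs gives 9q − 6 = −q − 1 ⇒ q = 1/2.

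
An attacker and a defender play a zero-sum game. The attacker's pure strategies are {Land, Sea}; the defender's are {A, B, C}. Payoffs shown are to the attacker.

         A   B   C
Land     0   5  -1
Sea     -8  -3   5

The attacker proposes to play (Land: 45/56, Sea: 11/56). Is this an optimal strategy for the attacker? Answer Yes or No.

Against A this mix gives (45/56)·0 + (11/56)·(-8) = -11/7.
Against B this mix gives (45/56)·5 + (11/56)·(-3) = 24/7.
Against C this mix gives (45/56)·(-1) + (11/56)·5 = 5/28.
The defender will play A, holding the attacker to -11/7. Shifting weight toward the row that does better against A would raise this floor (the equalizing mix achieves -4/7 against both A and C), so the proposed strategy is not optimal.

No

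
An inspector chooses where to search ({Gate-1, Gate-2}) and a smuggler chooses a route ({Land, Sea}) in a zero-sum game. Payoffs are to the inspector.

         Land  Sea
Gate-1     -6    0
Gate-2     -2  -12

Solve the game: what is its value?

Row minima: Gate-1 → -6, Gate-2 → -12; maximin = -6.
Column maxima: Land → -2, Sea → 0; minimax = -2.
-6 ≠ -2, so there is no saddle point; optimal play is mixed.
Let the inspector play Gate-1 with probability p. Expected payoff against Land: (-6)p + (-2)(1−p) = −4p − 2; against Sea: 0p + (-12)(1−p) = 12p − 12.
Setting these equal: −4p − 2 = 12p − 12 ⇒ −16p = -10 ⇒ p = 5/8, and the value is (-4)·(5/8) − 2 = -9/2.
For the smuggler: with q = P(Land), equating Gate-1's and Gate-2's payoffs gives −6q = 10q − 12 ⇒ q = 3/4.

-9/2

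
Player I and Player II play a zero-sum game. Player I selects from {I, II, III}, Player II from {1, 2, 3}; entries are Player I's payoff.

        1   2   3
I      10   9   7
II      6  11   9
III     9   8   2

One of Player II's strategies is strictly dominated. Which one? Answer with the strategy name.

3 holds Player I's payoff strictly below 2 in every row: 7 < 9, 9 < 11, 2 < 8.
So 2 is strictly dominated for Player II.

2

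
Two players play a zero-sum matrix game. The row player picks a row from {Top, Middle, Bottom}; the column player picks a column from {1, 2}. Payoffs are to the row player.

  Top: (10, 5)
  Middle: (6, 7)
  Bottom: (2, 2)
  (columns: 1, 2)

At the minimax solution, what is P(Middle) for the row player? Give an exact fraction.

5/6

Row minima: Top → 5, Middle → 6, Bottom → 2; maximin = 6.
Column maxima: 1 → 10, 2 → 7; minimax = 7.
6 ≠ 7, so there is no saddle point; optimal play is mixed.
Bottom is strictly dominated by Top, so the row player never plays it.
On the remaining 2×2 (Top, Middle vs 1, 2):
Let the row player play Top with probability p. Expected payoff against 1: 10p + 6(1−p) = 4p + 6; against 2: 5p + 7(1−p) = −2p + 7.
Setting these equal: 4p + 6 = −2p + 7 ⇒ 6p = 1 ⇒ p = 1/6, and the value is (4)·(1/6) + 6 = 20/3.
For the column player: with q = P(1), equating Top's and Middle's payoffs gives 5q + 5 = −q + 7 ⇒ q = 1/3.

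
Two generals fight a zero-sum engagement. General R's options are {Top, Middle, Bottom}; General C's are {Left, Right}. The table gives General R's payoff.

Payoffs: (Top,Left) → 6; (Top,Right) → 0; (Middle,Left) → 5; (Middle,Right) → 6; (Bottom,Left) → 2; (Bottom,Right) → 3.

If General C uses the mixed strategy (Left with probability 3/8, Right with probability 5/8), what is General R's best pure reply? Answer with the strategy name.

Middle

Expected payoff of Top: (3/8)·6 + (5/8)·0 = 9/4.
Expected payoff of Middle: (3/8)·5 + (5/8)·6 = 45/8.
Expected payoff of Bottom: (3/8)·2 + (5/8)·3 = 21/8.
The largest is 45/8, so General R's best response is Middle.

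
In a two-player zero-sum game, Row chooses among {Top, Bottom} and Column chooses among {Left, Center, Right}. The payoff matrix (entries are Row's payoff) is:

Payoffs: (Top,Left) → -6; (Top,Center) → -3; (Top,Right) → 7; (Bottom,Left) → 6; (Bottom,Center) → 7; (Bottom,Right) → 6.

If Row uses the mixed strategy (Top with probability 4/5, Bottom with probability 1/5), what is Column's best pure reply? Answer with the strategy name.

If Column plays Left, Row's expected payoff is (4/5)·(-6) + (1/5)·6 = -18/5.
If Column plays Center, Row's expected payoff is (4/5)·(-3) + (1/5)·7 = -1.
If Column plays Right, Row's expected payoff is (4/5)·7 + (1/5)·6 = 34/5.
Column minimizes Row's payoff; the smallest is -18/5, so the best response is Left.

Left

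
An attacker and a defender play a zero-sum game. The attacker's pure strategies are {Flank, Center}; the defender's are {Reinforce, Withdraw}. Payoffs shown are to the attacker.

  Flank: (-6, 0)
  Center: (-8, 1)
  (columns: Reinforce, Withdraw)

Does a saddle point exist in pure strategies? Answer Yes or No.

Yes

Row minima: Flank → -6, Center → -8; maximin = -6.
Column maxima: Reinforce → -6, Withdraw → 1; minimax = -6.
maximin = minimax = -6, so a saddle point exists.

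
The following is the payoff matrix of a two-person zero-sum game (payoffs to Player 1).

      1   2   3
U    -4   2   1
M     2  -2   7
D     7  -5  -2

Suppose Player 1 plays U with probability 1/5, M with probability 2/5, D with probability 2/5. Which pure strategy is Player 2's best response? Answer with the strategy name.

If Player 2 plays 1, Player 1's expected payoff is (1/5)·(-4) + (2/5)·2 + (2/5)·7 = 14/5.
If Player 2 plays 2, Player 1's expected payoff is (1/5)·2 + (2/5)·(-2) + (2/5)·(-5) = -12/5.
If Player 2 plays 3, Player 1's expected payoff is (1/5)·1 + (2/5)·7 + (2/5)·(-2) = 11/5.
Player 2 minimizes Player 1's payoff; the smallest is -12/5, so the best response is 2.

2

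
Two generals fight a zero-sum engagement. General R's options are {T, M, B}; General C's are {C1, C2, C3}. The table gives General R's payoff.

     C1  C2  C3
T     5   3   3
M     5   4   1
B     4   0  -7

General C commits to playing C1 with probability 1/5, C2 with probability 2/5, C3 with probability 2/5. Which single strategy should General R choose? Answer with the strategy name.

Expected payoff of T: (1/5)·5 + (2/5)·3 + (2/5)·3 = 17/5.
Expected payoff of M: (1/5)·5 + (2/5)·4 + (2/5)·1 = 3.
Expected payoff of B: (1/5)·4 + (2/5)·0 + (2/5)·(-7) = -2.
The largest is 17/5, so General R's best response is T.

T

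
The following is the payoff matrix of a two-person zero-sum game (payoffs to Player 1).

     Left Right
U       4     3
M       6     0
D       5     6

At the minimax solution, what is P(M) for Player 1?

Row minima: U → 3, M → 0, D → 5; maximin = 5.
Column maxima: Left → 6, Right → 6; minimax = 6.
5 ≠ 6, so there is no saddle point; optimal play is mixed.
U is strictly dominated by D, so Player 1 never plays it.
On the remaining 2×2 (M, D vs Left, Right):
Let Player 1 play M with probability p. Expected payoff against Left: 6p + 5(1−p) = p + 5; against Right: 0p + 6(1−p) = −6p + 6.
Setting these equal: p + 5 = −6p + 6 ⇒ 7p = 1 ⇒ p = 1/7, and the value is (1)·(1/7) + 5 = 36/7.
For Player 2: with q = P(Left), equating M's and D's payoffs gives 6q = −q + 6 ⇒ q = 6/7.

1/7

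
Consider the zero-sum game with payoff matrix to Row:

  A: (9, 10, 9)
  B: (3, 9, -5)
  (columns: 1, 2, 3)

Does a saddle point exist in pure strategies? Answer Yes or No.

Yes

Row minima: A → 9, B → -5; maximin = 9.
Column maxima: 1 → 9, 2 → 10, 3 → 9; minimax = 9.
maximin = minimax = 9, so a saddle point exists.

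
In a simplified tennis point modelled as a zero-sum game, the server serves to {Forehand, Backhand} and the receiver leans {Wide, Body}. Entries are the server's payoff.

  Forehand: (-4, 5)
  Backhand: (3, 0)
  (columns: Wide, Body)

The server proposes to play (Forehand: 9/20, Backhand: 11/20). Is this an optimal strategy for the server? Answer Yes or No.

No

Against Wide this mix gives (9/20)·(-4) + (11/20)·3 = -3/20.
Against Body this mix gives (9/20)·5 + (11/20)·0 = 9/4.
The receiver will play Wide, holding the server to -3/20. Shifting weight toward the row that does better against Wide would raise this floor (the equalizing mix achieves 5/4 against both Wide and Body), so the proposed strategy is not optimal.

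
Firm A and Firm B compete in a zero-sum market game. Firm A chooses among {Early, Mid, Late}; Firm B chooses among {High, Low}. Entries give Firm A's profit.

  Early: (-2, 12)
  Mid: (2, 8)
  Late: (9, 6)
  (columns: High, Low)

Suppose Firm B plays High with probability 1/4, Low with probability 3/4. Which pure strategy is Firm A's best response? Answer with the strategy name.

Early

Expected payoff of Early: (1/4)·(-2) + (3/4)·12 = 17/2.
Expected payoff of Mid: (1/4)·2 + (3/4)·8 = 13/2.
Expected payoff of Late: (1/4)·9 + (3/4)·6 = 27/4.
The largest is 17/2, so Firm A's best response is Early.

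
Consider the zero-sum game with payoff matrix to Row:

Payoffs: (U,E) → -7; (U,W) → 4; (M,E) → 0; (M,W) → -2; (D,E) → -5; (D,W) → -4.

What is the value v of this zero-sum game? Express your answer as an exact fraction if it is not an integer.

-14/13

Row minima: U → -7, M → -2, D → -5; maximin = -2.
Column maxima: E → 0, W → 4; minimax = 0.
-2 ≠ 0, so there is no saddle point; optimal play is mixed.
D is strictly dominated by M, so Row never plays it.
On the remaining 2×2 (U, M vs E, W):
Let Row play U with probability p. Expected payoff against E: (-7)p + 0(1−p) = −7p; against W: 4p + (-2)(1−p) = 6p − 2.
Setting these equal: −7p = 6p − 2 ⇒ −13p = -2 ⇒ p = 2/13, and the value is (-7)·(2/13) = -14/13.
For Column: with q = P(E), equating U's and M's payoffs gives −11q + 4 = 2q − 2 ⇒ q = 6/13.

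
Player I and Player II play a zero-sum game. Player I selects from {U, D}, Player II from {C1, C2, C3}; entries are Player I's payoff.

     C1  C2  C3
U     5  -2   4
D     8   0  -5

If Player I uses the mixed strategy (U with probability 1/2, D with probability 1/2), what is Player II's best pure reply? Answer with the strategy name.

C2

If Player II plays C1, Player I's expected payoff is (1/2)·5 + (1/2)·8 = 13/2.
If Player II plays C2, Player I's expected payoff is (1/2)·(-2) + (1/2)·0 = -1.
If Player II plays C3, Player I's expected payoff is (1/2)·4 + (1/2)·(-5) = -1/2.
Player II minimizes Player I's payoff; the smallest is -1, so the best response is C2.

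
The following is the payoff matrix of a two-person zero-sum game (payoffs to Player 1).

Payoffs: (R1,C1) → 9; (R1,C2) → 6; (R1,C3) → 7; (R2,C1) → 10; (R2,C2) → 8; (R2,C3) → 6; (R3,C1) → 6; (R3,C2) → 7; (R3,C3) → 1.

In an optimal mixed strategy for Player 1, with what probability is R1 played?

2/3

Row minima: R1 → 6, R2 → 6, R3 → 1; maximin = 6.
Column maxima: C1 → 10, C2 → 8, C3 → 7; minimax = 7.
6 ≠ 7, so there is no saddle point; optimal play is mixed.
R3 is strictly dominated by R2, so Player 1 never plays it.
With R3 eliminated, C1 is strictly dominated by C2 (it gives Player 1 strictly more in every remaining row), so Player 2 never plays it.
On the remaining 2×2 (R1, R2 vs C2, C3):
Let Player 1 play R1 with probability p. Expected payoff against C2: 6p + 8(1−p) = −2p + 8; against C3: 7p + 6(1−p) = p + 6.
Setting these equal: −2p + 8 = p + 6 ⇒ −3p = -2 ⇒ p = 2/3, and the value is (-2)·(2/3) + 8 = 20/3.
For Player 2: with q = P(C2), equating R1's and R2's payoffs gives −q + 7 = 2q + 6 ⇒ q = 1/3.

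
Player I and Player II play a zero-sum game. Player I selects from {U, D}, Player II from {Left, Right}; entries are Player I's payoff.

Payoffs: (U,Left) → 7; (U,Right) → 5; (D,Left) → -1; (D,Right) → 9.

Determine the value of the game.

Row minima: U → 5, D → -1; maximin = 5.
Column maxima: Left → 7, Right → 9; minimax = 7.
5 ≠ 7, so there is no saddle point; optimal play is mixed.
Let Player I play U with probability p. Expected payoff against Left: 7p + (-1)(1−p) = 8p − 1; against Right: 5p + 9(1−p) = −4p + 9.
Setting these equal: 8p − 1 = −4p + 9 ⇒ 12p = 10 ⇒ p = 5/6, and the value is (8)·(5/6) − 1 = 17/3.
For Player II: with q = P(Left), equating U's and D's payoffs gives 2q + 5 = −10q + 9 ⇒ q = 1/3.

17/3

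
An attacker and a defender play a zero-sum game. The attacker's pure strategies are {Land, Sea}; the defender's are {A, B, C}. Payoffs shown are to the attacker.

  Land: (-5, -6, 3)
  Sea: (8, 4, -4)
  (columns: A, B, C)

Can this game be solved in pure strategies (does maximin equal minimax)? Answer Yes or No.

Row minima: Land → -6, Sea → -4; maximin = -4.
Column maxima: A → 8, B → 4, C → 3; minimax = 3.
-4 ≠ 3, so no pure-strategy equilibrium exists.

No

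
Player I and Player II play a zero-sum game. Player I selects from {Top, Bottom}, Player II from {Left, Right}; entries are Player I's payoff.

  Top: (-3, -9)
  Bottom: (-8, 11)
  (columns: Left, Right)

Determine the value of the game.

Row minima: Top → -9, Bottom → -8; maximin = -8.
Column maxima: Left → -3, Right → 11; minimax = -3.
-8 ≠ -3, so there is no saddle point; optimal play is mixed.
Let Player I play Top with probability p. Expected payoff against Left: (-3)p + (-8)(1−p) = 5p − 8; against Right: (-9)p + 11(1−p) = −20p + 11.
Setting these equal: 5p − 8 = −20p + 11 ⇒ 25p = 19 ⇒ p = 19/25, and the value is (5)·(19/25) − 8 = -21/5.
For Player II: with q = P(Left), equating Top's and Bottom's payoffs gives 6q − 9 = −19q + 11 ⇒ q = 4/5.

-21/5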